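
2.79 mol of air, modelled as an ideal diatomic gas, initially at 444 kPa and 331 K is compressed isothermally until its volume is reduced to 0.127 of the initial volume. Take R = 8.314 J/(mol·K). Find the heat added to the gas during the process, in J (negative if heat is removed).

V₁ = nRT₁/P₁ = 2.79×8.314×331/444 = 17.3 L.
Isothermal: T stays 331 K; PV = const ⇒ V₂ = 2.20 L, P₂ = 3500 kPa.
ΔU = 0 (ideal gas, T constant).
W = nRT ln(V₂/V₁) = 2.79×8.314×331×ln(0.127) = -15800 J.
Q = ΔU + W = -15800 J.

-15800 J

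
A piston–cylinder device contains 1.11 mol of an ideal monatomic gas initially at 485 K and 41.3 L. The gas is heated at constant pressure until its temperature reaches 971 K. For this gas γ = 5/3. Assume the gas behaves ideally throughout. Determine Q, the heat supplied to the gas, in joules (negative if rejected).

11200 J

P₁ = nRT₁/V₁ = 1.11×8.314×485/41.3 = 108 kPa.
Isobaric: P stays 108 kPa; V/T = const ⇒ T₂ = 971 K, V₂ = 82.7 L.
W = PΔV = 108×(82.7−41.3) kPa·L = 4490 J.
ΔU = nCvΔT = 1.11×12.5×(971−485) = 6730 J.
Q = ΔU + W = nCpΔT = 11200 J.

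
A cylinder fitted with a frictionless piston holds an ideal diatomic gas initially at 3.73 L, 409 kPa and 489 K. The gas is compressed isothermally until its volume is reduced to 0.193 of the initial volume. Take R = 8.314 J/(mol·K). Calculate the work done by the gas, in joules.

-2510 J

n = P₁V₁/(RT₁) = 409×3.73/(8.314×489) = 0.375 mol.
Isothermal: T stays 489 K; PV = const ⇒ V₂ = 0.720 L, P₂ = 2120 kPa.
W = nRT ln(V₂/V₁) = 0.375×8.314×489×ln(0.193) = -2510 J.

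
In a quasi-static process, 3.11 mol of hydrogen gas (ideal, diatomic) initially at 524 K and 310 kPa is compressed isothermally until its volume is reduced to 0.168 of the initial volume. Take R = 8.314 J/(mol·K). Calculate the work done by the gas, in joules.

-24200 J

V₁ = nRT₁/P₁ = 3.11×8.314×524/310 = 43.7 L.
Isothermal: T stays 524 K; PV = const ⇒ V₂ = 7.34 L, P₂ = 1850 kPa.
W = nRT ln(V₂/V₁) = 3.11×8.314×524×ln(0.168) = -24200 J.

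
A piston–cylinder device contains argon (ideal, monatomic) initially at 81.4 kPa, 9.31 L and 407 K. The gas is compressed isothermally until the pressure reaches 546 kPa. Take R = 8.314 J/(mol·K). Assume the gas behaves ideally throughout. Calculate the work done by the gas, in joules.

n = P₁V₁/(RT₁) = 81.4×9.31/(8.314×407) = 0.224 mol.
Isothermal: T stays 407 K; PV = const ⇒ V₂ = 1.39 L, P₂ = 546 kPa.
W = nRT ln(V₂/V₁) = 0.224×8.314×407×ln(0.149) = -1440 J.

-1440 J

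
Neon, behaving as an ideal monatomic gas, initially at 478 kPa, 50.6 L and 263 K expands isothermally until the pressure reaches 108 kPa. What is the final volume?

Isothermal: T stays 263 K; PV = const ⇒ V₂ = 224 L, P₂ = 108 kPa.

224 L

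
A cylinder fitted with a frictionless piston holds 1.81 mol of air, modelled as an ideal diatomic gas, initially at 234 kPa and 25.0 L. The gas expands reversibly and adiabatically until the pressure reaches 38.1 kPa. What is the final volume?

T₁ = P₁V₁/(nR) = 234×25.0/(1.81×8.314) = 389 K.
Adiabatic: T₂/T₁ = (P₂/P₁)^((γ−1)/γ) ⇒ T₂ = 389×(0.163)^0.286 = 231 K; V₂ = 91.4 L.

91.4 L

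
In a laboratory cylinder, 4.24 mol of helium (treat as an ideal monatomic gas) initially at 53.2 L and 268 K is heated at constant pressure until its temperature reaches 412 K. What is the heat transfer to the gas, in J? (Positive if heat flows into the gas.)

P₁ = nRT₁/V₁ = 4.24×8.314×268/53.2 = 178 kPa.
Isobaric: P stays 178 kPa; V/T = const ⇒ T₂ = 412 K, V₂ = 81.8 L.
W = PΔV = 178×(81.8−53.2) kPa·L = 5080 J.
ΔU = nCvΔT = 4.24×12.5×(412−268) = 7610 J.
Q = ΔU + W = nCpΔT = 12700 J.

12700 J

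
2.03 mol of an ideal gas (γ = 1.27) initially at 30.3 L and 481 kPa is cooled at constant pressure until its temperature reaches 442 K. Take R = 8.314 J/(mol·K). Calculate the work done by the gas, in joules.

-7110 J

T₁ = P₁V₁/(nR) = 481×30.3/(2.03×8.314) = 864 K.
Isobaric: P stays 481 kPa; V/T = const ⇒ T₂ = 442 K, V₂ = 15.5 L.
W = PΔV = 481×(15.5−30.3) kPa·L = -7110 J.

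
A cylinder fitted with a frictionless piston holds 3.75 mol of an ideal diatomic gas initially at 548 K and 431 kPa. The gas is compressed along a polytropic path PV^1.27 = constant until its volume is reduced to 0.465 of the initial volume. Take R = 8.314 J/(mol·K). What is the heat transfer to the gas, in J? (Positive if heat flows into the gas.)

V₁ = nRT₁/P₁ = 3.75×8.314×548/431 = 39.6 L.
Polytropic n=1.27: T₂ = T₁(V₁/V₂)^(n−1) = 548×(2.15)^0.27 = 674 K; P₂ = P₁(V₁/V₂)^n = 1140 kPa.
W = (P₁V₁−P₂V₂)/(n−1) = (431×39.6−1140×18.4)/0.27 = -14500 J.
ΔU = nCvΔT = 3.75×20.8×(674−548) = 9810 J.
Q = ΔU + W = -4720 J.

-4720 J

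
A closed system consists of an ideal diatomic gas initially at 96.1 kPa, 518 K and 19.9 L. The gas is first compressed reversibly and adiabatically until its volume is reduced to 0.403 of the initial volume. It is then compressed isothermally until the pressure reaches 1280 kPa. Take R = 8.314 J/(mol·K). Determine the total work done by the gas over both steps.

n = P₁V₁/(RT₁) = 96.1×19.9/(8.314×518) = 0.444 mol.
Step 1 — Adiabatic: TV^(γ−1) = const ⇒ T₂ = 518×(2.48)^0.400 = 745 K; PV^γ = const ⇒ P₂ = 343 kPa.
ΔU = nCvΔT = 0.444×20.8×(745−518) = 2100 J.
Q = 0 for an adiabatic process, so W = −ΔU = -2100 J.
State after step 1: P = 343 kPa, V = 8.02 L, T = 745 K.
Step 2 — Isothermal: T stays 745 K; PV = const ⇒ V₂ = 2.15 L, P₂ = 1280 kPa.
ΔU = 0 (ideal gas, T constant).
W = nRT ln(V₂/V₁) = 0.444×8.314×745×ln(0.268) = -3620 J.
Q = ΔU + W = -3620 J.
Net over both steps: W = -5720 J, Q = -3620 J, ΔU = 2100 J.

-5720 J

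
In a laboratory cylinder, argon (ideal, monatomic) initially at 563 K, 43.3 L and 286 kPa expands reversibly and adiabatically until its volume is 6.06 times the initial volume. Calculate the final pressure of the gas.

14.2 kPa

Adiabatic: TV^(γ−1) = const ⇒ T₂ = 563×(0.165)^0.667 = 169 K; PV^γ = const ⇒ P₂ = 14.2 kPa.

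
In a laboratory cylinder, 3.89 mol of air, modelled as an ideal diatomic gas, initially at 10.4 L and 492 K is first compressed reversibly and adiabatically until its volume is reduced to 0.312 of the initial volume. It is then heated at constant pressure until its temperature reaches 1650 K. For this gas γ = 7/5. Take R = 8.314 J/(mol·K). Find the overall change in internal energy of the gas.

93600 J

P₁ = nRT₁/V₁ = 3.89×8.314×492/10.4 = 1530 kPa.
Step 1 — Adiabatic: TV^(γ−1) = const ⇒ T₂ = 492×(3.21)^0.400 = 784 K; PV^γ = const ⇒ P₂ = 7810 kPa.
ΔU = nCvΔT = 3.89×20.8×(784−492) = 23600 J.
Q = 0 for an adiabatic process, so W = −ΔU = -23600 J.
State after step 1: P = 7810 kPa, V = 3.24 L, T = 784 K.
Step 2 — Isobaric: P stays 7810 kPa; V/T = const ⇒ T₂ = 1650 K, V₂ = 6.83 L.
W = PΔV = 7810×(6.83−3.24) kPa·L = 28000 J.
ΔU = nCvΔT = 3.89×20.8×(1650−784) = 70000 J.
Q = ΔU + W = nCpΔT = 98000 J.
Net over both steps: W = 4400 J, Q = 98000 J, ΔU = 93600 J.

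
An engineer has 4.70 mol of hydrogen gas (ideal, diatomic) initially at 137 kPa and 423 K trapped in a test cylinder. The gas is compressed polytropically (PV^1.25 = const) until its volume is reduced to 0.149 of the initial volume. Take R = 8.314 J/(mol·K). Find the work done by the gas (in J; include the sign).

V₁ = nRT₁/P₁ = 4.70×8.314×423/137 = 121 L.
Polytropic n=1.25: T₂ = T₁(V₁/V₂)^(n−1) = 423×(6.71)^0.25 = 681 K; P₂ = P₁(V₁/V₂)^n = 1480 kPa.
W = (P₁V₁−P₂V₂)/(n−1) = (137×121−1480×18.0)/0.25 = -40300 J.

-40300 J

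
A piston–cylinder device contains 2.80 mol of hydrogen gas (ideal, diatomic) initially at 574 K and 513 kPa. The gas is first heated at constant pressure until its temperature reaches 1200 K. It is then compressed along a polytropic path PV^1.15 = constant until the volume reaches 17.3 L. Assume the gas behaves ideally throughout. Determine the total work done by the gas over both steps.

V₁ = nRT₁/P₁ = 2.80×8.314×574/513 = 26.0 L.
Step 1 — Isobaric: P stays 513 kPa; V/T = const ⇒ T₂ = 1200 K, V₂ = 54.5 L.
W = PΔV = 513×(54.5−26.0) kPa·L = 14600 J.
ΔU = nCvΔT = 2.80×20.8×(1200−574) = 36400 J.
Q = ΔU + W = nCpΔT = 51000 J.
State after step 1: P = 513 kPa, V = 54.5 L, T = 1200 K.
Step 2 — Polytropic n=1.15: T₂ = T₁(V₁/V₂)^(n−1) = 1200×(3.15)^0.15 = 1430 K; P₂ = P₁(V₁/V₂)^n = 1920 kPa.
W = (P₁V₁−P₂V₂)/(n−1) = (513×54.5−1920×17.3)/0.15 = -35000 J.
ΔU = nCvΔT = 2.80×20.8×(1430−1200) = 13100 J.
Q = ΔU + W = -21800 J.
Net over both steps: W = -20400 J, Q = 29200 J, ΔU = 49500 J.

-20400 J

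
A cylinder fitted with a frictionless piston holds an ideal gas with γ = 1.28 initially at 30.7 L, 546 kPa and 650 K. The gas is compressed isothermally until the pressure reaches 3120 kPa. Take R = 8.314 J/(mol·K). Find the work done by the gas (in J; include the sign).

-29200 J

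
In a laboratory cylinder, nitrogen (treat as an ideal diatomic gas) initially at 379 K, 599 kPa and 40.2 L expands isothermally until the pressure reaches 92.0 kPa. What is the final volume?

262 L

Isothermal: T stays 379 K; PV = const ⇒ V₂ = 262 L, P₂ = 92.0 kPa.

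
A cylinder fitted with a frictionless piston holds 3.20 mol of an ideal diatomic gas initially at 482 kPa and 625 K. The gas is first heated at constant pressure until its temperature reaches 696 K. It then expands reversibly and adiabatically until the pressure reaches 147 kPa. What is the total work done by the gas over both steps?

15200 J

V₁ = nRT₁/P₁ = 3.20×8.314×625/482 = 34.5 L.
Step 1 — Isobaric: P stays 482 kPa; V/T = const ⇒ T₂ = 696 K, V₂ = 38.4 L.
W = PΔV = 482×(38.4−34.5) kPa·L = 1890 J.
ΔU = nCvΔT = 3.20×20.8×(696−625) = 4720 J.
Q = ΔU + W = nCpΔT = 6610 J.
State after step 1: P = 482 kPa, V = 38.4 L, T = 696 K.
Step 2 — Adiabatic: T₂/T₁ = (P₂/P₁)^((γ−1)/γ) ⇒ T₂ = 696×(0.305)^0.286 = 496 K; V₂ = 89.7 L.
ΔU = nCvΔT = 3.20×20.8×(496−696) = -13300 J.
Q = 0 for an adiabatic process, so W = −ΔU = 13300 J.
Net over both steps: W = 15200 J, Q = 6610 J, ΔU = -8600 J.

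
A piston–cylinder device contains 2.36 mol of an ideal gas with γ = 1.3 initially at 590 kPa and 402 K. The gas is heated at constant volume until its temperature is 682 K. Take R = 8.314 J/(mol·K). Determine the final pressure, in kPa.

V₁ = nRT₁/P₁ = 2.36×8.314×402/590 = 13.4 L.
Isochoric: V stays 13.4 L; P/T = const ⇒ T₂ = 682 K, P₂ = 1000 kPa.

1000 kPa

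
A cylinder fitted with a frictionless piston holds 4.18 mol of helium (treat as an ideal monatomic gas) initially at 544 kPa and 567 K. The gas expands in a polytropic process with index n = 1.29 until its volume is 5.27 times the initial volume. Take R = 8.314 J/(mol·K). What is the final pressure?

V₁ = nRT₁/P₁ = 4.18×8.314×567/544 = 36.2 L.
Polytropic n=1.29: T₂ = T₁(V₁/V₂)^(n−1) = 567×(0.190)^0.29 = 350 K; P₂ = P₁(V₁/V₂)^n = 63.7 kPa.

63.7 kPa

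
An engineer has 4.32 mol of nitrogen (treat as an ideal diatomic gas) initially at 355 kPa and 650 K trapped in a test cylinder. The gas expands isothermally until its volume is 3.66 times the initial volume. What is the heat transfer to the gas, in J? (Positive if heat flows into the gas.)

30300 J

V₁ = nRT₁/P₁ = 4.32×8.314×650/355 = 65.8 L.
Isothermal: T stays 650 K; PV = const ⇒ V₂ = 241 L, P₂ = 97.0 kPa.
ΔU = 0 (ideal gas, T constant).
W = nRT ln(V₂/V₁) = 4.32×8.314×650×ln(3.66) = 30300 J.
Q = ΔU + W = 30300 J.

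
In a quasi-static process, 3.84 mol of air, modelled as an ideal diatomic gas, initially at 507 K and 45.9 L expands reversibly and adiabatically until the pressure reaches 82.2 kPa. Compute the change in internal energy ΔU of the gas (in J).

-13800 J

P₁ = nRT₁/V₁ = 3.84×8.314×507/45.9 = 353 kPa.
Adiabatic: T₂/T₁ = (P₂/P₁)^((γ−1)/γ) ⇒ T₂ = 507×(0.233)^0.286 = 334 K; V₂ = 130 L.
For an ideal gas ΔU = nCvΔT with Cv = (5/2)R = 20.8 J/(mol·K).
ΔU = 3.84×20.8×(334−507) = -13800 J.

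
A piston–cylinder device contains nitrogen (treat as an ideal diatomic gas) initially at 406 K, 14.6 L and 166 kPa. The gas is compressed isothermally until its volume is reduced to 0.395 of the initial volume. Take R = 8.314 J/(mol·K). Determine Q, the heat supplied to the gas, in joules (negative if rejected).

-2250 J

n = P₁V₁/(RT₁) = 166×14.6/(8.314×406) = 0.718 mol.
Isothermal: T stays 406 K; PV = const ⇒ V₂ = 5.77 L, P₂ = 420 kPa.
ΔU = 0 (ideal gas, T constant).
W = nRT ln(V₂/V₁) = 0.718×8.314×406×ln(0.395) = -2250 J.
Q = ΔU + W = -2250 J.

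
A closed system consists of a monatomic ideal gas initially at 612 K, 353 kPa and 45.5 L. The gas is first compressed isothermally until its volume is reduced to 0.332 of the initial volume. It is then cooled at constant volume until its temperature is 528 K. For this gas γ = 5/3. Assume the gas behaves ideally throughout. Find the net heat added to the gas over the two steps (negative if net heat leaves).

-21000 J

n = P₁V₁/(RT₁) = 353×45.5/(8.314×612) = 3.16 mol.
Step 1 — Isothermal: T stays 612 K; PV = const ⇒ V₂ = 15.1 L, P₂ = 1060 kPa.
ΔU = 0 (ideal gas, T constant).
W = nRT ln(V₂/V₁) = 3.16×8.314×612×ln(0.332) = -17700 J.
Q = ΔU + W = -17700 J.
State after step 1: P = 1060 kPa, V = 15.1 L, T = 612 K.
Step 2 — Isochoric: V stays 15.1 L; P/T = const ⇒ T₂ = 528 K, P₂ = 917 kPa.
W = 0 (no volume change).
ΔU = nCvΔT = 3.16×12.5×(528−612) = -3310 J.
Q = ΔU = -3310 J.
Net over both steps: W = -17700 J, Q = -21000 J, ΔU = -3310 J.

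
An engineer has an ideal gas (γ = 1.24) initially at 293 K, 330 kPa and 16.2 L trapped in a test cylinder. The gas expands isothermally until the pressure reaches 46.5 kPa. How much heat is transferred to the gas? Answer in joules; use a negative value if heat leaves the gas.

10500 J

n = P₁V₁/(RT₁) = 330×16.2/(8.314×293) = 2.19 mol.
Isothermal: T stays 293 K; PV = const ⇒ V₂ = 115 L, P₂ = 46.5 kPa.
ΔU = 0 (ideal gas, T constant).
W = nRT ln(V₂/V₁) = 2.19×8.314×293×ln(7.10) = 10500 J.
Q = ΔU + W = 10500 J.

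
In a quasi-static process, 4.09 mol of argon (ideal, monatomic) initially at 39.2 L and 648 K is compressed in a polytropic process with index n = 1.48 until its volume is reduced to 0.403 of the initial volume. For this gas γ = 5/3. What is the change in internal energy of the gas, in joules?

P₁ = nRT₁/V₁ = 4.09×8.314×648/39.2 = 562 kPa.
Polytropic n=1.48: T₂ = T₁(V₁/V₂)^(n−1) = 648×(2.48)^0.48 = 1000 K; P₂ = P₁(V₁/V₂)^n = 2160 kPa.
For an ideal gas ΔU = nCvΔT with Cv = (3/2)R = 12.5 J/(mol·K).
ΔU = 4.09×12.5×(1000−648) = 18100 J.

18100 J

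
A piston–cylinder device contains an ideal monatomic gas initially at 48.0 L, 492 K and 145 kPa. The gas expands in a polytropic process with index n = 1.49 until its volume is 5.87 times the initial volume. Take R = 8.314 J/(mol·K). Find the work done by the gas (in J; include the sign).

8240 J

n = P₁V₁/(RT₁) = 145×48.0/(8.314×492) = 1.70 mol.
Polytropic n=1.49: T₂ = T₁(V₁/V₂)^(n−1) = 492×(0.170)^0.49 = 207 K; P₂ = P₁(V₁/V₂)^n = 10.4 kPa.
W = (P₁V₁−P₂V₂)/(n−1) = (145×48.0−10.4×282)/0.49 = 8240 J.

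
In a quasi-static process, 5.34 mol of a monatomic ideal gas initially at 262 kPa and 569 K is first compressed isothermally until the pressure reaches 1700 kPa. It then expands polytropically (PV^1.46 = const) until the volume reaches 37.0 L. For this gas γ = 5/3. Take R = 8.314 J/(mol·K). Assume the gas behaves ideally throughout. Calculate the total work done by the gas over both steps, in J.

-28400 J

V₁ = nRT₁/P₁ = 5.34×8.314×569/262 = 96.4 L.
Step 1 — Isothermal: T stays 569 K; PV = const ⇒ V₂ = 14.9 L, P₂ = 1700 kPa.
ΔU = 0 (ideal gas, T constant).
W = nRT ln(V₂/V₁) = 5.34×8.314×569×ln(0.154) = -47200 J.
Q = ΔU + W = -47200 J.
State after step 1: P = 1700 kPa, V = 14.9 L, T = 569 K.
Step 2 — Polytropic n=1.46: T₂ = T₁(V₁/V₂)^(n−1) = 569×(0.402)^0.46 = 374 K; P₂ = P₁(V₁/V₂)^n = 449 kPa.
W = (P₁V₁−P₂V₂)/(n−1) = (1700×14.9−449×37.0)/0.46 = 18800 J.
ΔU = nCvΔT = 5.34×12.5×(374−569) = -13000 J.
Q = ΔU + W = 5830 J.
Net over both steps: W = -28400 J, Q = -41400 J, ΔU = -13000 J.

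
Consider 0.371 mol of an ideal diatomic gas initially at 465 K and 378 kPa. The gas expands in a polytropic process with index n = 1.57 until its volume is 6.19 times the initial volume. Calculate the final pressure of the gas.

V₁ = nRT₁/P₁ = 0.371×8.314×465/378 = 3.79 L.
Polytropic n=1.57: T₂ = T₁(V₁/V₂)^(n−1) = 465×(0.162)^0.57 = 165 K; P₂ = P₁(V₁/V₂)^n = 21.6 kPa.

21.6 kPa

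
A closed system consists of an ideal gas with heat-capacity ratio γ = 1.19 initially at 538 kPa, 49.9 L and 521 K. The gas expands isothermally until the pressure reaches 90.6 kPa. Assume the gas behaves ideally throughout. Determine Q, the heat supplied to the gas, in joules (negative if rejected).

n = P₁V₁/(RT₁) = 538×49.9/(8.314×521) = 6.20 mol.
Isothermal: T stays 521 K; PV = const ⇒ V₂ = 296 L, P₂ = 90.6 kPa.
ΔU = 0 (ideal gas, T constant).
W = nRT ln(V₂/V₁) = 6.20×8.314×521×ln(5.94) = 47800 J.
Q = ΔU + W = 47800 J.

47800 J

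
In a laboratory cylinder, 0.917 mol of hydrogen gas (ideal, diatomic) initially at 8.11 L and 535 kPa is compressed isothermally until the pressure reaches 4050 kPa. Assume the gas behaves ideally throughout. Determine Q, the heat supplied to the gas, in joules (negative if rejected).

-8780 J

T₁ = P₁V₁/(nR) = 535×8.11/(0.917×8.314) = 569 K.
Isothermal: T stays 569 K; PV = const ⇒ V₂ = 1.07 L, P₂ = 4050 kPa.
ΔU = 0 (ideal gas, T constant).
W = nRT ln(V₂/V₁) = 0.917×8.314×569×ln(0.132) = -8780 J.
Q = ΔU + W = -8780 J.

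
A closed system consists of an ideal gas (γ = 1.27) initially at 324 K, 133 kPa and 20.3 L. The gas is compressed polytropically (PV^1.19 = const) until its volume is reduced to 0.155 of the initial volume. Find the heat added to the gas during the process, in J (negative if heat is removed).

n = P₁V₁/(RT₁) = 133×20.3/(8.314×324) = 1.00 mol.
Polytropic n=1.19: T₂ = T₁(V₁/V₂)^(n−1) = 324×(6.45)^0.19 = 462 K; P₂ = P₁(V₁/V₂)^n = 1220 kPa.
W = (P₁V₁−P₂V₂)/(n−1) = (133×20.3−1220×3.15)/0.19 = -6040 J.
ΔU = nCvΔT = 1.00×30.8×(462−324) = 4250 J.
Q = ΔU + W = -1790 J.

-1790 J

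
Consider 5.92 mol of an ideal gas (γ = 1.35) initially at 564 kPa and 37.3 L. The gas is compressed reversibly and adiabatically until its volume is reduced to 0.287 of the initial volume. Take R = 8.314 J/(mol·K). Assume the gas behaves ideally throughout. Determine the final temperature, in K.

T₁ = P₁V₁/(nR) = 564×37.3/(5.92×8.314) = 427 K.
Adiabatic: TV^(γ−1) = const ⇒ T₂ = 427×(3.48)^0.350 = 662 K; PV^γ = const ⇒ P₂ = 3040 kPa.

662 K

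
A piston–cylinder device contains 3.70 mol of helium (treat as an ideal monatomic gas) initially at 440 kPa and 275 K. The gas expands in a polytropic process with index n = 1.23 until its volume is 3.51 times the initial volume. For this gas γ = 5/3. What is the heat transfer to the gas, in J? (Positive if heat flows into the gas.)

V₁ = nRT₁/P₁ = 3.70×8.314×275/440 = 19.2 L.
Polytropic n=1.23: T₂ = T₁(V₁/V₂)^(n−1) = 275×(0.285)^0.23 = 206 K; P₂ = P₁(V₁/V₂)^n = 93.9 kPa.
W = (P₁V₁−P₂V₂)/(n−1) = (440×19.2−93.9×67.5)/0.23 = 9230 J.
ΔU = nCvΔT = 3.70×12.5×(206−275) = -3180 J.
Q = ΔU + W = 6040 J.

6040 J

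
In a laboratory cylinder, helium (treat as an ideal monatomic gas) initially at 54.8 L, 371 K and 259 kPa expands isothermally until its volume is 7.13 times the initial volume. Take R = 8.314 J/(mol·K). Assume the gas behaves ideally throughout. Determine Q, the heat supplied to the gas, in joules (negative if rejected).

n = P₁V₁/(RT₁) = 259×54.8/(8.314×371) = 4.60 mol.
Isothermal: T stays 371 K; PV = const ⇒ V₂ = 391 L, P₂ = 36.3 kPa.
ΔU = 0 (ideal gas, T constant).
W = nRT ln(V₂/V₁) = 4.60×8.314×371×ln(7.13) = 27900 J.
Q = ΔU + W = 27900 J.

27900 J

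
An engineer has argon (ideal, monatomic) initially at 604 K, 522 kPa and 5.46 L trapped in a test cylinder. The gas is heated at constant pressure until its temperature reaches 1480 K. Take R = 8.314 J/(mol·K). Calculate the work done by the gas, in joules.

n = P₁V₁/(RT₁) = 522×5.46/(8.314×604) = 0.568 mol.
Isobaric: P stays 522 kPa; V/T = const ⇒ T₂ = 1480 K, V₂ = 13.4 L.
W = PΔV = 522×(13.4−5.46) kPa·L = 4130 J.

4130 J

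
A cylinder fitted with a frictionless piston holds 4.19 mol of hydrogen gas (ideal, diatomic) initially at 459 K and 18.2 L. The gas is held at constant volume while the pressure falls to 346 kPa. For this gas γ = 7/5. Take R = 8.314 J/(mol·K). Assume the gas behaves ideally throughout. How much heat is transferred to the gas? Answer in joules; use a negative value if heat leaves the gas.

-24200 J

P₁ = nRT₁/V₁ = 4.19×8.314×459/18.2 = 879 kPa.
Isochoric: V stays 18.2 L; P/T = const ⇒ T₂ = 181 K, P₂ = 346 kPa.
W = 0 (no volume change).
ΔU = nCvΔT = 4.19×20.8×(181−459) = -24200 J.
Q = ΔU = -24200 J.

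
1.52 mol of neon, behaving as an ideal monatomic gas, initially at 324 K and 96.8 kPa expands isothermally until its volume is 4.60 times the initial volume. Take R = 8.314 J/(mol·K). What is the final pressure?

21.0 kPa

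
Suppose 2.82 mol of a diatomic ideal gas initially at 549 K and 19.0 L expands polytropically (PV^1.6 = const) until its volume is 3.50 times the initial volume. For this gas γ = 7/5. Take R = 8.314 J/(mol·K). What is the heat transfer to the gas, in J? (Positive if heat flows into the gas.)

P₁ = nRT₁/V₁ = 2.82×8.314×549/19.0 = 677 kPa.
Polytropic n=1.6: T₂ = T₁(V₁/V₂)^(n−1) = 549×(0.286)^0.60 = 259 K; P₂ = P₁(V₁/V₂)^n = 91.3 kPa.
W = (P₁V₁−P₂V₂)/(n−1) = (677×19.0−91.3×66.5)/0.60 = 11300 J.
ΔU = nCvΔT = 2.82×20.8×(259−549) = -17000 J.
Q = ΔU + W = -5670 J.

-5670 J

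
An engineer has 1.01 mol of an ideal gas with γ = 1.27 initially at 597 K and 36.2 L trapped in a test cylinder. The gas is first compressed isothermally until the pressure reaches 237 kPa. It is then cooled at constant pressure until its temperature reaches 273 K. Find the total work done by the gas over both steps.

-5410 J

P₁ = nRT₁/V₁ = 1.01×8.314×597/36.2 = 138 kPa.
Step 1 — Isothermal: T stays 597 K; PV = const ⇒ V₂ = 21.2 L, P₂ = 237 kPa.
ΔU = 0 (ideal gas, T constant).
W = nRT ln(V₂/V₁) = 1.01×8.314×597×ln(0.584) = -2690 J.
Q = ΔU + W = -2690 J.
State after step 1: P = 237 kPa, V = 21.2 L, T = 597 K.
Step 2 — Isobaric: P stays 237 kPa; V/T = const ⇒ T₂ = 273 K, V₂ = 9.67 L.
W = PΔV = 237×(9.67−21.2) kPa·L = -2720 J.
ΔU = nCvΔT = 1.01×30.8×(273−597) = -10100 J.
Q = ΔU + W = nCpΔT = -12800 J.
Net over both steps: W = -5410 J, Q = -15500 J, ΔU = -10100 J.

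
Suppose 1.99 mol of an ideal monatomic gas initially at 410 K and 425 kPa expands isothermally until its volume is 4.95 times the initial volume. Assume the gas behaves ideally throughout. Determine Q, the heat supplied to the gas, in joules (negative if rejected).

10800 J

V₁ = nRT₁/P₁ = 1.99×8.314×410/425 = 16.0 L.
Isothermal: T stays 410 K; PV = const ⇒ V₂ = 79.0 L, P₂ = 85.9 kPa.
ΔU = 0 (ideal gas, T constant).
W = nRT ln(V₂/V₁) = 1.99×8.314×410×ln(4.95) = 10800 J.
Q = ΔU + W = 10800 J.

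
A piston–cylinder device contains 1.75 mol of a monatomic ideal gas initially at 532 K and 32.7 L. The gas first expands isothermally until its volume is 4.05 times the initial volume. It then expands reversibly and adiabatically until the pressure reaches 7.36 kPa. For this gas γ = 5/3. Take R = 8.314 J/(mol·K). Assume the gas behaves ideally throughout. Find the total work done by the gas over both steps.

17400 J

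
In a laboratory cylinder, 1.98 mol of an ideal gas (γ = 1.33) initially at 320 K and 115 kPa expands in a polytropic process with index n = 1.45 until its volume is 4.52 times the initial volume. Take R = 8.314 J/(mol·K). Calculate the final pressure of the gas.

12.9 kPa

V₁ = nRT₁/P₁ = 1.98×8.314×320/115 = 45.8 L.
Polytropic n=1.45: T₂ = T₁(V₁/V₂)^(n−1) = 320×(0.221)^0.45 = 162 K; P₂ = P₁(V₁/V₂)^n = 12.9 kPa.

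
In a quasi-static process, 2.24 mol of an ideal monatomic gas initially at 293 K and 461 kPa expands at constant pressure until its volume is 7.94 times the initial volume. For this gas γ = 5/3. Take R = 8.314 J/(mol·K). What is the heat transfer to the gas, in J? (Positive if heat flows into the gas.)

94700 J

V₁ = nRT₁/P₁ = 2.24×8.314×293/461 = 11.8 L.
Isobaric: P stays 461 kPa; V/T = const ⇒ T₂ = 2330 K, V₂ = 94.0 L.
W = PΔV = 461×(94.0−11.8) kPa·L = 37900 J.
ΔU = nCvΔT = 2.24×12.5×(2330−293) = 56800 J.
Q = ΔU + W = nCpΔT = 94700 J.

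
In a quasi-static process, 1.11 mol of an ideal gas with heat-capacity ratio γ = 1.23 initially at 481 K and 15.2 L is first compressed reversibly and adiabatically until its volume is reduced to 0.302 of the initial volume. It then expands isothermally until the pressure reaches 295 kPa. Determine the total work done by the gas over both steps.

2430 J

P₁ = nRT₁/V₁ = 1.11×8.314×481/15.2 = 292 kPa.
Step 1 — Adiabatic: TV^(γ−1) = const ⇒ T₂ = 481×(3.31)^0.230 = 633 K; PV^γ = const ⇒ P₂ = 1270 kPa.
ΔU = nCvΔT = 1.11×36.1×(633−481) = 6120 J.
Q = 0 for an adiabatic process, so W = −ΔU = -6120 J.
State after step 1: P = 1270 kPa, V = 4.59 L, T = 633 K.
Step 2 — Isothermal: T stays 633 K; PV = const ⇒ V₂ = 19.8 L, P₂ = 295 kPa.
ΔU = 0 (ideal gas, T constant).
W = nRT ln(V₂/V₁) = 1.11×8.314×633×ln(4.32) = 8550 J.
Q = ΔU + W = 8550 J.
Net over both steps: W = 2430 J, Q = 8550 J, ΔU = 6120 J.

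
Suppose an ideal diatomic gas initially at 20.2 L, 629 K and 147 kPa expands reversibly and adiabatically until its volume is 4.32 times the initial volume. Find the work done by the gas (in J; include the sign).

3290 J

n = P₁V₁/(RT₁) = 147×20.2/(8.314×629) = 0.568 mol.
Adiabatic: TV^(γ−1) = const ⇒ T₂ = 629×(0.231)^0.400 = 350 K; PV^γ = const ⇒ P₂ = 19.0 kPa.
ΔU = nCvΔT = 0.568×20.8×(350−629) = -3290 J.
Q = 0 for an adiabatic process, so W = −ΔU = 3290 J.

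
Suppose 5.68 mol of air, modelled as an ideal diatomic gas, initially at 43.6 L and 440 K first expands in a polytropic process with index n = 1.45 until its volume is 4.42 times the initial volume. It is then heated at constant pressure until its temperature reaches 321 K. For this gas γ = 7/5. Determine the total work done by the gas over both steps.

27000 J

P₁ = nRT₁/V₁ = 5.68×8.314×440/43.6 = 477 kPa.
Step 1 — Polytropic n=1.45: T₂ = T₁(V₁/V₂)^(n−1) = 440×(0.226)^0.45 = 225 K; P₂ = P₁(V₁/V₂)^n = 55.2 kPa.
W = (P₁V₁−P₂V₂)/(n−1) = (477×43.6−55.2×193)/0.45 = 22500 J.
ΔU = nCvΔT = 5.68×20.8×(225−440) = -25300 J.
Q = ΔU + W = -2810 J.
State after step 1: P = 55.2 kPa, V = 193 L, T = 225 K.
Step 2 — Isobaric: P stays 55.2 kPa; V/T = const ⇒ T₂ = 321 K, V₂ = 274 L.
W = PΔV = 55.2×(274−193) kPa·L = 4510 J.
ΔU = nCvΔT = 5.68×20.8×(321−225) = 11300 J.
Q = ΔU + W = nCpΔT = 15800 J.
Net over both steps: W = 27000 J, Q = 13000 J, ΔU = -14000 J.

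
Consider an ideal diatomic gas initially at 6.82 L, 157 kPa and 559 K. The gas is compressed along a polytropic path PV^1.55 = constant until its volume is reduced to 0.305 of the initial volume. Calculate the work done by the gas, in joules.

-1790 J

n = P₁V₁/(RT₁) = 157×6.82/(8.314×559) = 0.230 mol.
Polytropic n=1.55: T₂ = T₁(V₁/V₂)^(n−1) = 559×(3.28)^0.55 = 1070 K; P₂ = P₁(V₁/V₂)^n = 989 kPa.
W = (P₁V₁−P₂V₂)/(n−1) = (157×6.82−989×2.08)/0.55 = -1790 J.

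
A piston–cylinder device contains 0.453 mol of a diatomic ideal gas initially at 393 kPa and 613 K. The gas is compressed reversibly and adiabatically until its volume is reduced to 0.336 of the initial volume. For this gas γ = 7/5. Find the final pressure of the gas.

1810 kPa

V₁ = nRT₁/P₁ = 0.453×8.314×613/393 = 5.87 L.
Adiabatic: TV^(γ−1) = const ⇒ T₂ = 613×(2.98)^0.400 = 948 K; PV^γ = const ⇒ P₂ = 1810 kPa.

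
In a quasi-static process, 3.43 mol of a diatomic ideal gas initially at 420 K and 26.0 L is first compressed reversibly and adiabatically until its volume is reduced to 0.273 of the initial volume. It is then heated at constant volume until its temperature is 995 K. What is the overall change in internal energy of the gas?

41000 J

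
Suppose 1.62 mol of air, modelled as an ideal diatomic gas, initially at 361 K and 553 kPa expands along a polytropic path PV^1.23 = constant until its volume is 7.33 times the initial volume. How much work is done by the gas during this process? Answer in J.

7770 J

V₁ = nRT₁/P₁ = 1.62×8.314×361/553 = 8.79 L.
Polytropic n=1.23: T₂ = T₁(V₁/V₂)^(n−1) = 361×(0.136)^0.23 = 228 K; P₂ = P₁(V₁/V₂)^n = 47.7 kPa.
W = (P₁V₁−P₂V₂)/(n−1) = (553×8.79−47.7×64.4)/0.23 = 7770 J.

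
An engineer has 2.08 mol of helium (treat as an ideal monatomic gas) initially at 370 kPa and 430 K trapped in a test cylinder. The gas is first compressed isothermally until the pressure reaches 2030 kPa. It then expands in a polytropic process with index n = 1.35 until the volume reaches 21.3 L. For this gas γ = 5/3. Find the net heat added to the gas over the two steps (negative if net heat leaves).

-8020 J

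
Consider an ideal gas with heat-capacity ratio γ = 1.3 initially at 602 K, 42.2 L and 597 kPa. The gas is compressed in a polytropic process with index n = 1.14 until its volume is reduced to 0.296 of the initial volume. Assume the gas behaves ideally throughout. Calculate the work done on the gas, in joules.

n = P₁V₁/(RT₁) = 597×42.2/(8.314×602) = 5.03 mol.
Polytropic n=1.14: T₂ = T₁(V₁/V₂)^(n−1) = 602×(3.38)^0.14 = 714 K; P₂ = P₁(V₁/V₂)^n = 2390 kPa.
W = (P₁V₁−P₂V₂)/(n−1) = (597×42.2−2390×12.5)/0.14 = -33400 J.
Work done on the gas = −W_by = 33400 J.

33400 J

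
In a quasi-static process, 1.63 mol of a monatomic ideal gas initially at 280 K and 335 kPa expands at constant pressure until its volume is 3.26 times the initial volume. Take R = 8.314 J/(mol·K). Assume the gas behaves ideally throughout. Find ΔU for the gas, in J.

12900 J

V₁ = nRT₁/P₁ = 1.63×8.314×280/335 = 11.3 L.
Isobaric: P stays 335 kPa; V/T = const ⇒ T₂ = 913 K, V₂ = 36.9 L.
For an ideal gas ΔU = nCvΔT with Cv = (3/2)R = 12.5 J/(mol·K).
ΔU = 1.63×12.5×(913−280) = 12900 J.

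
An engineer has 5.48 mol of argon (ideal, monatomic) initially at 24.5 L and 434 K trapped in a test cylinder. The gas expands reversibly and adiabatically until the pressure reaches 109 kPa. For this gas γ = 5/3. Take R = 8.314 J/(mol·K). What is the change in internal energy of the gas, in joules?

-16300 J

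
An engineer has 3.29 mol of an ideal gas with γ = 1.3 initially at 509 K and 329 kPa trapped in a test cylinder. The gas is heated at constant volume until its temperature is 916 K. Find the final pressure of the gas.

V₁ = nRT₁/P₁ = 3.29×8.314×509/329 = 42.3 L.
Isochoric: V stays 42.3 L; P/T = const ⇒ T₂ = 916 K, P₂ = 592 kPa.

592 kPa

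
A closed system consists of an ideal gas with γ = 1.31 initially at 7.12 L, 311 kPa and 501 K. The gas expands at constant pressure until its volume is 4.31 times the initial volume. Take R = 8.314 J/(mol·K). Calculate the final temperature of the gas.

2160 K

Isobaric: P stays 311 kPa; V/T = const ⇒ T₂ = 2160 K, V₂ = 30.7 L.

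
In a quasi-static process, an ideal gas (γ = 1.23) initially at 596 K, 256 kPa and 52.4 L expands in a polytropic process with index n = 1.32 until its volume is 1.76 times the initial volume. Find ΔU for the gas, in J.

n = P₁V₁/(RT₁) = 256×52.4/(8.314×596) = 2.71 mol.
Polytropic n=1.32: T₂ = T₁(V₁/V₂)^(n−1) = 596×(0.568)^0.32 = 497 K; P₂ = P₁(V₁/V₂)^n = 121 kPa.
For an ideal gas ΔU = nCvΔT with Cv = R/(γ−1) = 36.1 J/(mol·K).
ΔU = 2.71×36.1×(497−596) = -9650 J.

-9650 J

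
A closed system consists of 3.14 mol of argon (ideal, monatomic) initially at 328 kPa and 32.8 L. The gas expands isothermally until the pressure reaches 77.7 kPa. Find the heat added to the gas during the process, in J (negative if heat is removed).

T₁ = P₁V₁/(nR) = 328×32.8/(3.14×8.314) = 412 K.
Isothermal: T stays 412 K; PV = const ⇒ V₂ = 138 L, P₂ = 77.7 kPa.
ΔU = 0 (ideal gas, T constant).
W = nRT ln(V₂/V₁) = 3.14×8.314×412×ln(4.22) = 15500 J.
Q = ΔU + W = 15500 J.

15500 J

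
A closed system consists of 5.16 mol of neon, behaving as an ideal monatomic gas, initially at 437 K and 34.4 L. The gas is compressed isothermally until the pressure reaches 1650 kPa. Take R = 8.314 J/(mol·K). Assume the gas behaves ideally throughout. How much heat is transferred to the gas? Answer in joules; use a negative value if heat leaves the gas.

-20800 J

P₁ = nRT₁/V₁ = 5.16×8.314×437/34.4 = 545 kPa.
Isothermal: T stays 437 K; PV = const ⇒ V₂ = 11.4 L, P₂ = 1650 kPa.
ΔU = 0 (ideal gas, T constant).
W = nRT ln(V₂/V₁) = 5.16×8.314×437×ln(0.330) = -20800 J.
Q = ΔU + W = -20800 J.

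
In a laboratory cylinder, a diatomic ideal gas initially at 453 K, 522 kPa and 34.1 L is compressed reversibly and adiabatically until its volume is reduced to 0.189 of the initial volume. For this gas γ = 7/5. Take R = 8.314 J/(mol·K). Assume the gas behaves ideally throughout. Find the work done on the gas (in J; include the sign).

42200 J

n = P₁V₁/(RT₁) = 522×34.1/(8.314×453) = 4.73 mol.
Adiabatic: TV^(γ−1) = const ⇒ T₂ = 453×(5.29)^0.400 = 882 K; PV^γ = const ⇒ P₂ = 5380 kPa.
ΔU = nCvΔT = 4.73×20.8×(882−453) = 42200 J.
Q = 0 for an adiabatic process, so W = −ΔU = -42200 J.
Work done on the gas = −W_by = 42200 J.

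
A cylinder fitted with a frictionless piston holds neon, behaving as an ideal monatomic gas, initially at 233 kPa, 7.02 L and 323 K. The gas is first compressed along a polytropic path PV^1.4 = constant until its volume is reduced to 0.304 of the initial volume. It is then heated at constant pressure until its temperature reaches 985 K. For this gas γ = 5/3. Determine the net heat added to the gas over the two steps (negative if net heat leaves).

4890 J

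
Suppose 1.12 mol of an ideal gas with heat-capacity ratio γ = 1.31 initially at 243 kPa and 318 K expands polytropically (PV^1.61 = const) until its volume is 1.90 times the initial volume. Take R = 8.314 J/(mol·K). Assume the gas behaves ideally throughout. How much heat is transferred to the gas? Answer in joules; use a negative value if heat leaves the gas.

-1520 J

V₁ = nRT₁/P₁ = 1.12×8.314×318/243 = 12.2 L.
Polytropic n=1.61: T₂ = T₁(V₁/V₂)^(n−1) = 318×(0.526)^0.61 = 215 K; P₂ = P₁(V₁/V₂)^n = 86.5 kPa.
W = (P₁V₁−P₂V₂)/(n−1) = (243×12.2−86.5×23.2)/0.61 = 1570 J.
ΔU = nCvΔT = 1.12×26.8×(215−318) = -3090 J.
Q = ΔU + W = -1520 J.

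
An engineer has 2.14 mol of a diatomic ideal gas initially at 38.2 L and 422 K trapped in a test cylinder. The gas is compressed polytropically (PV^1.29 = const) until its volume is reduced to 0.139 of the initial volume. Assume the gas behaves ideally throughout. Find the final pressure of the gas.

2510 kPa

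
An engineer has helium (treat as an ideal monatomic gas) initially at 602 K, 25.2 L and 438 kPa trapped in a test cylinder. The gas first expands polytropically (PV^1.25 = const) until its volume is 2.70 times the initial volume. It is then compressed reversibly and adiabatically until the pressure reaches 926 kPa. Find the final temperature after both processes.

n = P₁V₁/(RT₁) = 438×25.2/(8.314×602) = 2.21 mol.
Step 1 — Polytropic n=1.25: T₂ = T₁(V₁/V₂)^(n−1) = 602×(0.370)^0.25 = 470 K; P₂ = P₁(V₁/V₂)^n = 127 kPa.
W = (P₁V₁−P₂V₂)/(n−1) = (438×25.2−127×68.0)/0.25 = 9710 J.
ΔU = nCvΔT = 2.21×12.5×(470−602) = -3640 J.
Q = ΔU + W = 6070 J.
State after step 1: P = 127 kPa, V = 68.0 L, T = 470 K.
Step 2 — Adiabatic: T₂/T₁ = (P₂/P₁)^((γ−1)/γ) ⇒ T₂ = 470×(7.32)^0.400 = 1040 K; V₂ = 20.6 L.
ΔU = nCvΔT = 2.21×12.5×(1040−470) = 15700 J.
Q = 0 for an adiabatic process, so W = −ΔU = -15700 J.
Net over both steps: W = -6010 J, Q = 6070 J, ΔU = 12100 J.

1040 K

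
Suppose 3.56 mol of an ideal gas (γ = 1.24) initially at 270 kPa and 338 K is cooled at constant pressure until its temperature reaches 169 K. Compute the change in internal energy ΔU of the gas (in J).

-20800 J

V₁ = nRT₁/P₁ = 3.56×8.314×338/270 = 37.1 L.
Isobaric: P stays 270 kPa; V/T = const ⇒ T₂ = 169 K, V₂ = 18.5 L.
For an ideal gas ΔU = nCvΔT with Cv = R/(γ−1) = 34.6 J/(mol·K).
ΔU = 3.56×34.6×(169−338) = -20800 J.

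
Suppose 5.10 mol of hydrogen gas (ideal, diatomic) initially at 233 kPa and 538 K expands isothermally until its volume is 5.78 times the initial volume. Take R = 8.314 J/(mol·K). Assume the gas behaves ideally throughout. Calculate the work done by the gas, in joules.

40000 J

V₁ = nRT₁/P₁ = 5.10×8.314×538/233 = 97.9 L.
Isothermal: T stays 538 K; PV = const ⇒ V₂ = 566 L, P₂ = 40.3 kPa.
W = nRT ln(V₂/V₁) = 5.10×8.314×538×ln(5.78) = 40000 J.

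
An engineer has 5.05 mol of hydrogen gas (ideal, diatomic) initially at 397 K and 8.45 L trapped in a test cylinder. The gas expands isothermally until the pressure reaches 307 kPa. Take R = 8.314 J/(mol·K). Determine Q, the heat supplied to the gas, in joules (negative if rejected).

P₁ = nRT₁/V₁ = 5.05×8.314×397/8.45 = 1970 kPa.
Isothermal: T stays 397 K; PV = const ⇒ V₂ = 54.3 L, P₂ = 307 kPa.
ΔU = 0 (ideal gas, T constant).
W = nRT ln(V₂/V₁) = 5.05×8.314×397×ln(6.43) = 31000 J.
Q = ΔU + W = 31000 J.

31000 J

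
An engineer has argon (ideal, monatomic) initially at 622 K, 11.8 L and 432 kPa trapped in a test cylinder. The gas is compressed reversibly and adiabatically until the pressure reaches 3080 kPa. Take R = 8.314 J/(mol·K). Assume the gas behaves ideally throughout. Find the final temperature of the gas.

Adiabatic: T₂/T₁ = (P₂/P₁)^((γ−1)/γ) ⇒ T₂ = 622×(7.13)^0.400 = 1360 K; V₂ = 3.63 L.

1360 K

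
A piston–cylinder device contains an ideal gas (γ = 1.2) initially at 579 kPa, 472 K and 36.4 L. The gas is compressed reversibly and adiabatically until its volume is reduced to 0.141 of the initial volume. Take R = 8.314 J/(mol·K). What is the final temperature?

Adiabatic: TV^(γ−1) = const ⇒ T₂ = 472×(7.09)^0.200 = 698 K; PV^γ = const ⇒ P₂ = 6080 kPa.

698 K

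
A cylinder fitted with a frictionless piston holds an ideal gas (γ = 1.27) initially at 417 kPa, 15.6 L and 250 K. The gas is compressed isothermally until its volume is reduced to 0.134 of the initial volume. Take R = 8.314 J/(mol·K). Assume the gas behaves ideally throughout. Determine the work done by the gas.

n = P₁V₁/(RT₁) = 417×15.6/(8.314×250) = 3.13 mol.
Isothermal: T stays 250 K; PV = const ⇒ V₂ = 2.09 L, P₂ = 3110 kPa.
W = nRT ln(V₂/V₁) = 3.13×8.314×250×ln(0.134) = -13100 J.

-13100 J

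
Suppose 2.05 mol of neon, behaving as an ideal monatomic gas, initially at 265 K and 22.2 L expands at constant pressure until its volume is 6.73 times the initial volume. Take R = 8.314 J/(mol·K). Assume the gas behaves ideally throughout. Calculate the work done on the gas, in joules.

P₁ = nRT₁/V₁ = 2.05×8.314×265/22.2 = 203 kPa.
Isobaric: P stays 203 kPa; V/T = const ⇒ T₂ = 1780 K, V₂ = 149 L.
W = PΔV = 203×(149−22.2) kPa·L = 25900 J.
Work done on the gas = −W_by = -25900 J.

-25900 J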